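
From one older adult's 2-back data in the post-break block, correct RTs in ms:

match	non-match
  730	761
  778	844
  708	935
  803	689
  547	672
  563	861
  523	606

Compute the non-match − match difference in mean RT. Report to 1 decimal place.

102.3 ms

M(match) = 4652/7 = 664.571
M(non-match) = 5368/7 = 766.857
Difference = 766.857 − 664.571 = 102.286 ms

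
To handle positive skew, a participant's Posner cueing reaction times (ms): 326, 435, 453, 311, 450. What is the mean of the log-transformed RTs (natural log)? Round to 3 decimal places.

5.965

ln(RT): 5.7869, 6.0753, 6.1159, 5.7398, 6.1092
Σ ln(RT) = 29.8272
Mean = 29.8272/5 = 5.96544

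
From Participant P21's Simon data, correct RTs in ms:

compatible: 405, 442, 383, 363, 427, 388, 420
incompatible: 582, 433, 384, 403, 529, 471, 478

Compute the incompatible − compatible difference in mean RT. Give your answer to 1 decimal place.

64.6 ms

M(compatible) = 2828/7 = 404.000
M(incompatible) = 3280/7 = 468.571
Difference = 468.571 − 404.000 = 64.571 ms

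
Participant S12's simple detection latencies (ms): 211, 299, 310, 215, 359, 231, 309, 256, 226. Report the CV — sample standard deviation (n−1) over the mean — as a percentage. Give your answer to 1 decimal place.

19.5%

n = 9, Σ = 2416, M = 268.4444
Σ(x−M)² = 22020.222; s = √(22020.222/8) = 52.4645
CV = 52.4645 / 268.4444 = 0.19544 = 19.544%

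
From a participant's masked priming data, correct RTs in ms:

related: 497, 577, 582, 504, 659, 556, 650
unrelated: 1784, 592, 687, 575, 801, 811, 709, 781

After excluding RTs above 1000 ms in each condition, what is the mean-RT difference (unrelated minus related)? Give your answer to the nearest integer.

133 ms

unrelated: exclude 1784
M(related) = 4025/7 = 575.000
M(unrelated) = 4956/7 = 708.000
Difference = 708.000 − 575.000 = 133.000 ms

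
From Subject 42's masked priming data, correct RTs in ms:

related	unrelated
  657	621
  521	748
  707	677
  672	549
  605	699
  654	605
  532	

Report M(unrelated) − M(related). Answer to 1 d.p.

28.7 ms

M(related) = 4348/7 = 621.143
M(unrelated) = 3899/6 = 649.833
Difference = 649.833 − 621.143 = 28.690 ms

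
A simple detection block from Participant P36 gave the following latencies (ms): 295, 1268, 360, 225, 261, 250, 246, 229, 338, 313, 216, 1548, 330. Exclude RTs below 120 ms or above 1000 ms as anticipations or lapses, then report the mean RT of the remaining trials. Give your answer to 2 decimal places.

278.45 ms

Excluded: 1268, 1548
Retained (n=11): Σ = 3063
Mean = 3063/11 = 278.4545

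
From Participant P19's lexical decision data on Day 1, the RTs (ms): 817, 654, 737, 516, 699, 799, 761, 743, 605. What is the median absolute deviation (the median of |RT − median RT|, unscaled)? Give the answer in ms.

62 ms

Sorted: 516, 605, 654, 699, 737, 743, 761, 799, 817 → median = 737
|x − 737|: 80, 83, 0, 221, 38, 62, 24, 6, 132
Sorted deviations: 0, 6, 24, 38, 62, 80, 83, 132, 221 → MAD = 62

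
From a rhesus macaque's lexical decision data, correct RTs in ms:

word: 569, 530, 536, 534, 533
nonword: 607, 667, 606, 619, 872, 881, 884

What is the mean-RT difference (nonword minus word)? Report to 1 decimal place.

M(word) = 2702/5 = 540.400
M(nonword) = 5136/7 = 733.714
Difference = 733.714 − 540.400 = 193.314 ms

193.3 ms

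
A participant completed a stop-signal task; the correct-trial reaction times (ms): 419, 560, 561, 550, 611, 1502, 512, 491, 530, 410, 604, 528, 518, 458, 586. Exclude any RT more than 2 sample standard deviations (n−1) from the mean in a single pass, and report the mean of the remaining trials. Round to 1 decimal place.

524.1 ms

n = 15, ΣRT = 8840, M = 589.333
Σ(x−M)² = 943309.33; s = √(943309.33/14) = 259.575
Cutoffs: 589.333 ± 2·259.575 → [70.2, 1108.5]
Outside: 1502 → excluded.
Retained (n=14): Σ = 7338, mean = 7338/14 = 524.143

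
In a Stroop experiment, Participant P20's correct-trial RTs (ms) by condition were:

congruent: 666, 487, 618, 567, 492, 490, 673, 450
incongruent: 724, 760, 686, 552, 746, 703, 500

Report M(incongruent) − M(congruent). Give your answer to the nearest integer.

112 ms

M(congruent) = 4443/8 = 555.375
M(incongruent) = 4671/7 = 667.286
Difference = 667.286 − 555.375 = 111.911 ms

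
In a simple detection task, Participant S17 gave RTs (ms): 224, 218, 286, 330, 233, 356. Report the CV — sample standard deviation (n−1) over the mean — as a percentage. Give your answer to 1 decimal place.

21.4%

n = 6, Σ = 1647, M = 274.5000
Σ(x−M)² = 17319.500; s = √(17319.500/5) = 58.8549
CV = 58.8549 / 274.5000 = 0.21441 = 21.441%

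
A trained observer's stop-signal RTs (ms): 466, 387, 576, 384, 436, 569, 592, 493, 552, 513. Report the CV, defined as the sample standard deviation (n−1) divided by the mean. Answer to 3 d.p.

0.155

n = 10, Σ = 4968, M = 496.8000
Σ(x−M)² = 53297.600; s = √(53297.600/9) = 76.9542
CV = 76.9542 / 496.8000 = 0.15490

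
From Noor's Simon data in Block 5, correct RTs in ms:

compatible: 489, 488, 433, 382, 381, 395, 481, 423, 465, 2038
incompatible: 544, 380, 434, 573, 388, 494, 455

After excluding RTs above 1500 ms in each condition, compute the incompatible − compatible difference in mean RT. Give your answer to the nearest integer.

compatible: exclude 2038
M(compatible) = 3937/9 = 437.444
M(incompatible) = 3268/7 = 466.857
Difference = 466.857 − 437.444 = 29.413 ms

29 ms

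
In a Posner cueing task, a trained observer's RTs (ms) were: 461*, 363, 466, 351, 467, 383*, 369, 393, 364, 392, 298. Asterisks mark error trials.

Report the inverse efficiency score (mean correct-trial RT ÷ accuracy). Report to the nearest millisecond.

470 ms

Correct trials (n=9): 363, 466, 351, 467, 369, 393, 364, 392, 298
Mean correct RT = 3463/9 = 384.7778 ms
Proportion correct = 9/11
IES = 384.7778 / (9/11) = 470.284 ms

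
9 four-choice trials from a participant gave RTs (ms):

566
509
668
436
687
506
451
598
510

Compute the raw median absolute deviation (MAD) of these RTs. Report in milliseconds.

Sorted: 436, 451, 506, 509, 510, 566, 598, 668, 687 → median = 510
|x − 510|: 56, 1, 158, 74, 177, 4, 59, 88, 0
Sorted deviations: 0, 1, 4, 56, 59, 74, 88, 158, 177 → MAD = 59

59 ms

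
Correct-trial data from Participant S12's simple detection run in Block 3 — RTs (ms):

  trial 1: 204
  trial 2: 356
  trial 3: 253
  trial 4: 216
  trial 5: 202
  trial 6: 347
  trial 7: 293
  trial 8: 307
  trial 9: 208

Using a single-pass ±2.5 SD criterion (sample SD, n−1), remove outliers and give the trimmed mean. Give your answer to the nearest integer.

265 ms

n = 9, ΣRT = 2386, M = 265.111
Σ(x−M)² = 31036.89; s = √(31036.89/8) = 62.287
Cutoffs: 265.111 ± 2.5·62.287 → [109.4, 420.8]
No RTs fall outside the cutoffs; all 9 retained. Mean = 2386/9 = 265.111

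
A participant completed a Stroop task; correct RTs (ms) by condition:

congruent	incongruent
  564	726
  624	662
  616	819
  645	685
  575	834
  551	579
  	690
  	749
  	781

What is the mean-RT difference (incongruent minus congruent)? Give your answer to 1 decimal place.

129.2 ms

M(congruent) = 3575/6 = 595.833
M(incongruent) = 6525/9 = 725.000
Difference = 725.000 − 595.833 = 129.167 ms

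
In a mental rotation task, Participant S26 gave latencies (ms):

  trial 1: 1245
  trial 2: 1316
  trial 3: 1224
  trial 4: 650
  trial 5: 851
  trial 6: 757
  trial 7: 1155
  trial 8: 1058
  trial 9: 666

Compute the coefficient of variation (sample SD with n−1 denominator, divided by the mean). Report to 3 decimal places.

n = 9, Σ = 8922, M = 991.3333
Σ(x−M)² = 552076.000; s = √(552076.000/8) = 262.6966
CV = 262.6966 / 991.3333 = 0.26499

0.265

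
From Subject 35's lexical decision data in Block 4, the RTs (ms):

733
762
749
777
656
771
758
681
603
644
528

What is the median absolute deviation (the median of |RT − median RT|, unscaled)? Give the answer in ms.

44 ms

Sorted: 528, 603, 644, 656, 681, 733, 749, 758, 762, 771, 777 → median = 733
|x − 733|: 0, 29, 16, 44, 77, 38, 25, 52, 130, 89, 205
Sorted deviations: 0, 16, 25, 29, 38, 44, 52, 77, 89, 130, 205 → MAD = 44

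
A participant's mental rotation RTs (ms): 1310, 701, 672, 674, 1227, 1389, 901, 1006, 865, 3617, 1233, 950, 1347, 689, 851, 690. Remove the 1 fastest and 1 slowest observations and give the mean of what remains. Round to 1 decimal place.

988.1 ms

Sorted: 672, 674, 689, 690, 701, 851, 865, 901, 950, 1006, 1227, 1233, 1310, 1347, 1389, 3617
Drop lowest 1 (672) and highest 1 (3617)
Remaining (n=14): Σ = 13833, mean = 13833/14 = 988.071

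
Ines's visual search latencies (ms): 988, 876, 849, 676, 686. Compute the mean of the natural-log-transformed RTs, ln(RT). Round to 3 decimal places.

6.692

ln(RT): 6.8957, 6.7754, 6.7441, 6.5162, 6.5309
Σ ln(RT) = 33.4622
Mean = 33.4622/5 = 6.69244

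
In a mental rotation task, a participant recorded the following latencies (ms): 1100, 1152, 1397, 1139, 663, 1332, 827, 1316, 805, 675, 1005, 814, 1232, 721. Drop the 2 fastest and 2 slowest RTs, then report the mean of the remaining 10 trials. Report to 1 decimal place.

Sorted: 663, 675, 721, 805, 814, 827, 1005, 1100, 1139, 1152, 1232, 1316, 1332, 1397
Drop lowest 2 (663, 675) and highest 2 (1332, 1397)
Remaining (n=10): Σ = 10111, mean = 10111/10 = 1011.100

1011.1 ms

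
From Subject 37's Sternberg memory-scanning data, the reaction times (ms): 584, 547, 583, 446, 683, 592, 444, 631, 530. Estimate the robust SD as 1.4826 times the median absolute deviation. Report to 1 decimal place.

71.2 ms

Sorted: 444, 446, 530, 547, 583, 584, 592, 631, 683 → median = 583
|x − 583| sorted: 0, 1, 9, 36, 48, 53, 100, 137, 139 → MAD = 48
Robust SD ≈ 1.4826 × 48 = 71.165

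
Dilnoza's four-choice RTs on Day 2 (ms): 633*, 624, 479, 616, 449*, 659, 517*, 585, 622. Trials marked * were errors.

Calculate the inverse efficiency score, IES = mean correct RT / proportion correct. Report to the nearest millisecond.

896 ms

Correct trials (n=6): 624, 479, 616, 659, 585, 622
Mean correct RT = 3585/6 = 597.5000 ms
Proportion correct = 6/9
IES = 597.5000 / (6/9) = 896.250 ms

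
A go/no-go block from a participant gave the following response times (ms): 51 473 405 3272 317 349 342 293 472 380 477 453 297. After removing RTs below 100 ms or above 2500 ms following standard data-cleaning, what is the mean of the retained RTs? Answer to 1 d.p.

387.1 ms

Excluded: 51, 3272
Retained (n=11): Σ = 4258
Mean = 4258/11 = 387.0909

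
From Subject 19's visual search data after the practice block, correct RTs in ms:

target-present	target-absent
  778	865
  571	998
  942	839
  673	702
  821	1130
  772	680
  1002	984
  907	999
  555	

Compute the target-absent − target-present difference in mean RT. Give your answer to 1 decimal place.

119.5 ms

M(target-present) = 7021/9 = 780.111
M(target-absent) = 7197/8 = 899.625
Difference = 899.625 − 780.111 = 119.514 ms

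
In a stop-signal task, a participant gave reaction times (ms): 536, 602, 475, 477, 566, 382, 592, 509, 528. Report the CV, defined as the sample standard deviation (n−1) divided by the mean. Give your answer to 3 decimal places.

0.132

n = 9, Σ = 4667, M = 518.5556
Σ(x−M)² = 37364.222; s = √(37364.222/8) = 68.3413
CV = 68.3413 / 518.5556 = 0.13179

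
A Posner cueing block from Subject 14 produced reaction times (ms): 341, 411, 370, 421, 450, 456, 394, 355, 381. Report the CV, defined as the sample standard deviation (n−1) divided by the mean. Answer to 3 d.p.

n = 9, Σ = 3579, M = 397.6667
Σ(x−M)² = 12952.000; s = √(12952.000/8) = 40.2368
CV = 40.2368 / 397.6667 = 0.10118

0.101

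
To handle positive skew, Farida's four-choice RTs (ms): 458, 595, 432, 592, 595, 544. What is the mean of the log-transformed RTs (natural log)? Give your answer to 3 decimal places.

ln(RT): 6.1269, 6.3886, 6.0684, 6.3835, 6.3886, 6.2989
Σ ln(RT) = 37.6549
Mean = 37.6549/6 = 6.27581

6.276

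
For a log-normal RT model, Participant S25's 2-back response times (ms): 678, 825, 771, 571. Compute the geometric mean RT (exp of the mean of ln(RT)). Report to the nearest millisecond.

704 ms

ln(RT): 6.5191, 6.7154, 6.6477, 6.3474
Mean ln(RT) = 26.2296/4 = 6.55740
Geometric mean = exp(6.55740) = 704.44 ms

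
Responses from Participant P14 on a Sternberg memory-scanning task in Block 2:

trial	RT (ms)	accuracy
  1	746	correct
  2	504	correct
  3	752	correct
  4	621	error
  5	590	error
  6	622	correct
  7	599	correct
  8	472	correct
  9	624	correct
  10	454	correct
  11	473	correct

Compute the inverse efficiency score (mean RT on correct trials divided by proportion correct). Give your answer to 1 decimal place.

Correct trials (n=9): 746, 504, 752, 622, 599, 472, 624, 454, 473
Mean correct RT = 5246/9 = 582.8889 ms
Proportion correct = 9/11
IES = 582.8889 / (9/11) = 712.420 ms

712.4 ms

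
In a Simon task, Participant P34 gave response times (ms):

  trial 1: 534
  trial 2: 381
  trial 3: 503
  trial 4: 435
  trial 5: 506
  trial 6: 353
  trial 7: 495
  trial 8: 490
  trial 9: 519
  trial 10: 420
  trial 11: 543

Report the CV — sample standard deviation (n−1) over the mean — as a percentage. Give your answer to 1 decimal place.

n = 11, Σ = 5179, M = 470.8182
Σ(x−M)² = 40563.636; s = √(40563.636/10) = 63.6896
CV = 63.6896 / 470.8182 = 0.13527 = 13.527%

13.5%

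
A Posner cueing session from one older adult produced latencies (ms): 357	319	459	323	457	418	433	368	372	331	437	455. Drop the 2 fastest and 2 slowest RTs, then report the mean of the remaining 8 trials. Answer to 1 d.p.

Sorted: 319, 323, 331, 357, 368, 372, 418, 433, 437, 455, 457, 459
Drop lowest 2 (319, 323) and highest 2 (457, 459)
Remaining (n=8): Σ = 3171, mean = 3171/8 = 396.375

396.4 ms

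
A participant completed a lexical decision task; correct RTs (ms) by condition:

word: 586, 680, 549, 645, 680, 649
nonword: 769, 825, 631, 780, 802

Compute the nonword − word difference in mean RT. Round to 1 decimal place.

129.9 ms

M(word) = 3789/6 = 631.500
M(nonword) = 3807/5 = 761.400
Difference = 761.400 − 631.500 = 129.900 ms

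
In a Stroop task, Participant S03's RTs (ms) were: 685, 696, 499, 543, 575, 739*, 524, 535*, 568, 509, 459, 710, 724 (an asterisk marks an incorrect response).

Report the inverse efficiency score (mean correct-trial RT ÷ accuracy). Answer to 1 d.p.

Correct trials (n=11): 685, 696, 499, 543, 575, 524, 568, 509, 459, 710, 724
Mean correct RT = 6492/11 = 590.1818 ms
Proportion correct = 11/13
IES = 590.1818 / (11/13) = 697.488 ms

697.5 ms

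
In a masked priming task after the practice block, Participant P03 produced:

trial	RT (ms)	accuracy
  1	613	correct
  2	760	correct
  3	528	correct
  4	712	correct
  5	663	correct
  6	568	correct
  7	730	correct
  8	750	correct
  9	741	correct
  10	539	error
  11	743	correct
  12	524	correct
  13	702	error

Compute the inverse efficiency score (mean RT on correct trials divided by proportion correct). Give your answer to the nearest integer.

Correct trials (n=11): 613, 760, 528, 712, 663, 568, 730, 750, 741, 743, 524
Mean correct RT = 7332/11 = 666.5455 ms
Proportion correct = 11/13
IES = 666.5455 / (11/13) = 787.736 ms

788 ms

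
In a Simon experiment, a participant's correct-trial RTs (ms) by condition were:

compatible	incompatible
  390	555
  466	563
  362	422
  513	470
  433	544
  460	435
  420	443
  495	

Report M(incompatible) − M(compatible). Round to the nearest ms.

M(compatible) = 3539/8 = 442.375
M(incompatible) = 3432/7 = 490.286
Difference = 490.286 − 442.375 = 47.911 ms

48 ms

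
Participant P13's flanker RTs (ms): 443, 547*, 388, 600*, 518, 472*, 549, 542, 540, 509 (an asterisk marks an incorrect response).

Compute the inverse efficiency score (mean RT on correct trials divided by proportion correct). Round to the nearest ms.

Correct trials (n=7): 443, 388, 518, 549, 542, 540, 509
Mean correct RT = 3489/7 = 498.4286 ms
Proportion correct = 7/10
IES = 498.4286 / (7/10) = 712.041 ms

712 ms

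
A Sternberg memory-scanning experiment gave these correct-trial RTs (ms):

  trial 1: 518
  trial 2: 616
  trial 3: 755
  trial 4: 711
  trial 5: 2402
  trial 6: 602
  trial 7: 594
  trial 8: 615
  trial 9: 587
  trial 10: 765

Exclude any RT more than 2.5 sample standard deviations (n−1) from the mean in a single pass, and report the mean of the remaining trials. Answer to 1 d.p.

n = 10, ΣRT = 8165, M = 816.500
Σ(x−M)² = 2849466.50; s = √(2849466.50/9) = 562.679
Cutoffs: 816.500 ± 2.5·562.679 → [-590.2, 2223.2]
Outside: 2402 → excluded.
Retained (n=9): Σ = 5763, mean = 5763/9 = 640.333

640.3 ms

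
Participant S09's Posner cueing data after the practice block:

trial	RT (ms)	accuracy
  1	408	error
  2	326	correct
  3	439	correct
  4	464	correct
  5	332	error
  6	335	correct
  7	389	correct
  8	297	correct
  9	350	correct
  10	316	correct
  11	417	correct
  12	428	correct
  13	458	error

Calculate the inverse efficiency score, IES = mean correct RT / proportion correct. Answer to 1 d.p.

Correct trials (n=10): 326, 439, 464, 335, 389, 297, 350, 316, 417, 428
Mean correct RT = 3761/10 = 376.1000 ms
Proportion correct = 10/13
IES = 376.1000 / (10/13) = 488.930 ms

488.9 ms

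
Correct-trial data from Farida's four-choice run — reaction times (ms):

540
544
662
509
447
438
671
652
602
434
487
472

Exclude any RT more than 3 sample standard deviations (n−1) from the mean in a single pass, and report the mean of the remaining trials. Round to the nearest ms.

n = 12, ΣRT = 6458, M = 538.167
Σ(x−M)² = 87091.67; s = √(87091.67/11) = 88.980
Cutoffs: 538.167 ± 3·88.980 → [271.2, 805.1]
No RTs fall outside the cutoffs; all 12 retained. Mean = 6458/12 = 538.167

538 ms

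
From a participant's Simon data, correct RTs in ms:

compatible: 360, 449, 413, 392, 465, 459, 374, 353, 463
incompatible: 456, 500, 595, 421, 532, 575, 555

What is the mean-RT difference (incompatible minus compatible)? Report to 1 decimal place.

104.9 ms

M(compatible) = 3728/9 = 414.222
M(incompatible) = 3634/7 = 519.143
Difference = 519.143 − 414.222 = 104.921 ms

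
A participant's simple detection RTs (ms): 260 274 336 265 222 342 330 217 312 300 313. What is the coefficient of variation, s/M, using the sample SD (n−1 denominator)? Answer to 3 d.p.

0.152

n = 11, Σ = 3171, M = 288.2727
Σ(x−M)² = 19234.182; s = √(19234.182/10) = 43.8568
CV = 43.8568 / 288.2727 = 0.15214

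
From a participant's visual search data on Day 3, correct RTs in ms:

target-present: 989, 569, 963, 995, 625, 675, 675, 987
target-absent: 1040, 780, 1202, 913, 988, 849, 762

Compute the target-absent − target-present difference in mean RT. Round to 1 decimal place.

M(target-present) = 6478/8 = 809.750
M(target-absent) = 6534/7 = 933.429
Difference = 933.429 − 809.750 = 123.679 ms

123.7 ms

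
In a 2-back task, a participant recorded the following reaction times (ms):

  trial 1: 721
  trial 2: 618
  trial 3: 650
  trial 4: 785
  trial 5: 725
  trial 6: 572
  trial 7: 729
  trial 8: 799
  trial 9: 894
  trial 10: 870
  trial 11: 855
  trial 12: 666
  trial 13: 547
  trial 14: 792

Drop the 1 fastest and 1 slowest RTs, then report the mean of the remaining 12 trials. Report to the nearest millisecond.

Sorted: 547, 572, 618, 650, 666, 721, 725, 729, 785, 792, 799, 855, 870, 894
Drop lowest 1 (547) and highest 1 (894)
Remaining (n=12): Σ = 8782, mean = 8782/12 = 731.833

732 ms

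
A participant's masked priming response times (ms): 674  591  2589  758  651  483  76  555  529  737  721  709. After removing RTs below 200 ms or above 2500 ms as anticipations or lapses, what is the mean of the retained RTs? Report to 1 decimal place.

Excluded: 76, 2589
Retained (n=10): Σ = 6408
Mean = 6408/10 = 640.8000

640.8 ms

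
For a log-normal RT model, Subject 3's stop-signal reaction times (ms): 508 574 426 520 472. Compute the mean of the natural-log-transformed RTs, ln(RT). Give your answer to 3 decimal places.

6.210

ln(RT): 6.2305, 6.3526, 6.0544, 6.2538, 6.1570
Σ ln(RT) = 31.0484
Mean = 31.0484/5 = 6.20967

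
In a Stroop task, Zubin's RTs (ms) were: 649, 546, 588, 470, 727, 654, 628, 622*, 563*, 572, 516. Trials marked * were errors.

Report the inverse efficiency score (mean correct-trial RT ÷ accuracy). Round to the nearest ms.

727 ms

Correct trials (n=9): 649, 546, 588, 470, 727, 654, 628, 572, 516
Mean correct RT = 5350/9 = 594.4444 ms
Proportion correct = 9/11
IES = 594.4444 / (9/11) = 726.543 ms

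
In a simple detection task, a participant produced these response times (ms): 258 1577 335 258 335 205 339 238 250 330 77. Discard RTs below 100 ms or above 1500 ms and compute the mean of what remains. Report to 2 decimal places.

283.11 ms

Excluded: 77, 1577
Retained (n=9): Σ = 2548
Mean = 2548/9 = 283.1111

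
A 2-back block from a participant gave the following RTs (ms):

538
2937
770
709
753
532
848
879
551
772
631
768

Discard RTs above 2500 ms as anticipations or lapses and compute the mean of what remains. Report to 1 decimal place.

Excluded: 2937
Retained (n=11): Σ = 7751
Mean = 7751/11 = 704.6364

704.6 ms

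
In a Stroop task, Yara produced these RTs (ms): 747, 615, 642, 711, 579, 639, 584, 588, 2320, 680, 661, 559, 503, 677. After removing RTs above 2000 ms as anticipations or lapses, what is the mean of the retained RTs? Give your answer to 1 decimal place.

629.6 ms

Excluded: 2320
Retained (n=13): Σ = 8185
Mean = 8185/13 = 629.6154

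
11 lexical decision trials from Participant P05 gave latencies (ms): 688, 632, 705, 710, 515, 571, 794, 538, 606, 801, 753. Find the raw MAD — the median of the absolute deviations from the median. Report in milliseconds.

Sorted: 515, 538, 571, 606, 632, 688, 705, 710, 753, 794, 801 → median = 688
|x − 688|: 0, 56, 17, 22, 173, 117, 106, 150, 82, 113, 65
Sorted deviations: 0, 17, 22, 56, 65, 82, 106, 113, 117, 150, 173 → MAD = 82

82 ms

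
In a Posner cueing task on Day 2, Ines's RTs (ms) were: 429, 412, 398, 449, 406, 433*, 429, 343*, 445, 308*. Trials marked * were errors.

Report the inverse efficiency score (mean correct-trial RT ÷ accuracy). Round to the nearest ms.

606 ms

Correct trials (n=7): 429, 412, 398, 449, 406, 429, 445
Mean correct RT = 2968/7 = 424.0000 ms
Proportion correct = 7/10
IES = 424.0000 / (7/10) = 605.714 ms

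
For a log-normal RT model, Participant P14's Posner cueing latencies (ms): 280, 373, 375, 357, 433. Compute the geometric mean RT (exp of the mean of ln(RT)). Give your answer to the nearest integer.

ln(RT): 5.6348, 5.9216, 5.9269, 5.8777, 6.0707
Mean ln(RT) = 29.4318/5 = 5.88635
Geometric mean = exp(5.88635) = 360.09 ms

360 ms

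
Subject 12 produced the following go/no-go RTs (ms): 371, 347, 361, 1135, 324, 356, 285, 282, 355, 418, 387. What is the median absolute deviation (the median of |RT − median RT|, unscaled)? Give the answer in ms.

31 ms

Sorted: 282, 285, 324, 347, 355, 356, 361, 371, 387, 418, 1135 → median = 356
|x − 356|: 15, 9, 5, 779, 32, 0, 71, 74, 1, 62, 31
Sorted deviations: 0, 1, 5, 9, 15, 31, 32, 62, 71, 74, 779 → MAD = 31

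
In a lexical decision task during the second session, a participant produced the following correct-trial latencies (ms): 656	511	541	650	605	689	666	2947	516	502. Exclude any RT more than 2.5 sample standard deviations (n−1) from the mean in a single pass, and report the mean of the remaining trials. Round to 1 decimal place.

n = 10, ΣRT = 8283, M = 828.300
Σ(x−M)² = 5033200.10; s = √(5033200.10/9) = 747.826
Cutoffs: 828.300 ± 2.5·747.826 → [-1041.3, 2697.9]
Outside: 2947 → excluded.
Retained (n=9): Σ = 5336, mean = 5336/9 = 592.889

592.9 ms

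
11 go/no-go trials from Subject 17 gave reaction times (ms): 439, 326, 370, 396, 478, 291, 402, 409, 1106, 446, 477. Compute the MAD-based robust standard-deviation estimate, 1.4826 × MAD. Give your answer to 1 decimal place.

Sorted: 291, 326, 370, 396, 402, 409, 439, 446, 477, 478, 1106 → median = 409
|x − 409| sorted: 0, 7, 13, 30, 37, 39, 68, 69, 83, 118, 697 → MAD = 39
Robust SD ≈ 1.4826 × 39 = 57.821

57.8 ms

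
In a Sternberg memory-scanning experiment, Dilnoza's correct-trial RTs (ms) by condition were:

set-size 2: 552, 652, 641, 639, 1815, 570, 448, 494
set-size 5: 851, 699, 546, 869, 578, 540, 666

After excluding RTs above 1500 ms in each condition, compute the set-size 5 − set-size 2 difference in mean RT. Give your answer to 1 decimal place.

set-size 2: exclude 1815
M(set-size 2) = 3996/7 = 570.857
M(set-size 5) = 4749/7 = 678.429
Difference = 678.429 − 570.857 = 107.571 ms

107.6 ms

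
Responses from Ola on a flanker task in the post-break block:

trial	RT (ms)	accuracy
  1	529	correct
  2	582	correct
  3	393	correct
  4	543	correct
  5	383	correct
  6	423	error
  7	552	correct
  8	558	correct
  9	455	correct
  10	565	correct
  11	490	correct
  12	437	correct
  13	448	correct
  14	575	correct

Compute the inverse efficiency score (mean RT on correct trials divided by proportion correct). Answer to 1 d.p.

539.3 ms

Correct trials (n=13): 529, 582, 393, 543, 383, 552, 558, 455, 565, 490, 437, 448, 575
Mean correct RT = 6510/13 = 500.7692 ms
Proportion correct = 13/14
IES = 500.7692 / (13/14) = 539.290 ms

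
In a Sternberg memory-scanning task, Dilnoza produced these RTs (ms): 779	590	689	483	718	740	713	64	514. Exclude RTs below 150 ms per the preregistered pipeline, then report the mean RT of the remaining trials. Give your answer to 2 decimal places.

653.25 ms

Excluded: 64
Retained (n=8): Σ = 5226
Mean = 5226/8 = 653.2500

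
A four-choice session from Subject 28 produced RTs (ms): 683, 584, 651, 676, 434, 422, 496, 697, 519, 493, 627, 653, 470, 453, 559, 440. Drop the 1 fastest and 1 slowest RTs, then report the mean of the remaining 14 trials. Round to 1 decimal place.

Sorted: 422, 434, 440, 453, 470, 493, 496, 519, 559, 584, 627, 651, 653, 676, 683, 697
Drop lowest 1 (422) and highest 1 (697)
Remaining (n=14): Σ = 7738, mean = 7738/14 = 552.714

552.7 ms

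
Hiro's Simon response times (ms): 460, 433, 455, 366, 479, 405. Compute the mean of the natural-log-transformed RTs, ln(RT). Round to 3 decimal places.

6.067

ln(RT): 6.1312, 6.0707, 6.1203, 5.9026, 6.1717, 6.0039
Σ ln(RT) = 36.4005
Mean = 36.4005/6 = 6.06675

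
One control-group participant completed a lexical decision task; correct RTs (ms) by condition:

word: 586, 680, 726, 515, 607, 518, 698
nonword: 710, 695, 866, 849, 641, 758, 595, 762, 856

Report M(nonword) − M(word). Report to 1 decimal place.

M(word) = 4330/7 = 618.571
M(nonword) = 6732/9 = 748.000
Difference = 748.000 − 618.571 = 129.429 ms

129.4 ms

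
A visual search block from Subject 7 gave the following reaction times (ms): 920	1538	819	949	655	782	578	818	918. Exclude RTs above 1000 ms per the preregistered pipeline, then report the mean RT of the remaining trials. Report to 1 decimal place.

Excluded: 1538
Retained (n=8): Σ = 6439
Mean = 6439/8 = 804.8750

804.9 ms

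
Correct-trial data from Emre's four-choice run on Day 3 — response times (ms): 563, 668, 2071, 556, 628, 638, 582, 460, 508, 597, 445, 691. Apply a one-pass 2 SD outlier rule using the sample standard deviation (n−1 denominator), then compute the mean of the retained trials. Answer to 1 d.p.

576.0 ms

n = 12, ΣRT = 8407, M = 700.583
Σ(x−M)² = 2113296.92; s = √(2113296.92/11) = 438.313
Cutoffs: 700.583 ± 2·438.313 → [-176.0, 1577.2]
Outside: 2071 → excluded.
Retained (n=11): Σ = 6336, mean = 6336/11 = 576.000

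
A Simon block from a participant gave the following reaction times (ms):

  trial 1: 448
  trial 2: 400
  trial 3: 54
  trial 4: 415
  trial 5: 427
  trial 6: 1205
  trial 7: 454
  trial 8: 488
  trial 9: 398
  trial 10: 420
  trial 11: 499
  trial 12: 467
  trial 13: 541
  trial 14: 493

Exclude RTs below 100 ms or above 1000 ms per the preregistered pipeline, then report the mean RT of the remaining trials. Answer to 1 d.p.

454.2 ms

Excluded: 54, 1205
Retained (n=12): Σ = 5450
Mean = 5450/12 = 454.1667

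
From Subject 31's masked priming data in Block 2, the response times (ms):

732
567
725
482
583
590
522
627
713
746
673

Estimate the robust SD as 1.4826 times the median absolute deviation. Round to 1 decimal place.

Sorted: 482, 522, 567, 583, 590, 627, 673, 713, 725, 732, 746 → median = 627
|x − 627| sorted: 0, 37, 44, 46, 60, 86, 98, 105, 105, 119, 145 → MAD = 86
Robust SD ≈ 1.4826 × 86 = 127.504

127.5 ms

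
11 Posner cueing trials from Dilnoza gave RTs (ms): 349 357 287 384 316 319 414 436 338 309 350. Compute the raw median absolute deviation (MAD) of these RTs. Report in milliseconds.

33 ms

Sorted: 287, 309, 316, 319, 338, 349, 350, 357, 384, 414, 436 → median = 349
|x − 349|: 0, 8, 62, 35, 33, 30, 65, 87, 11, 40, 1
Sorted deviations: 0, 1, 8, 11, 30, 33, 35, 40, 62, 65, 87 → MAD = 33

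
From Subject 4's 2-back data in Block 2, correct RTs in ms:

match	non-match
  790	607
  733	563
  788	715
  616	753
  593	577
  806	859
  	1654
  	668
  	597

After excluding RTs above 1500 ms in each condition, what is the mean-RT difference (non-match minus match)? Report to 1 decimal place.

non-match: exclude 1654
M(match) = 4326/6 = 721.000
M(non-match) = 5339/8 = 667.375
Difference = 667.375 − 721.000 = -53.625 ms

-53.6 ms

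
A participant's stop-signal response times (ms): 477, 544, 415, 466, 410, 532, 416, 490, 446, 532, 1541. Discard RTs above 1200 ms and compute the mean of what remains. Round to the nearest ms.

Excluded: 1541
Retained (n=10): Σ = 4728
Mean = 4728/10 = 472.8000

473 ms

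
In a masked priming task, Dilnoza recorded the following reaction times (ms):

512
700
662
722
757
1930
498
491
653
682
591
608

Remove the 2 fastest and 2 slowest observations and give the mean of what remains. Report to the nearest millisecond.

Sorted: 491, 498, 512, 591, 608, 653, 662, 682, 700, 722, 757, 1930
Drop lowest 2 (491, 498) and highest 2 (757, 1930)
Remaining (n=8): Σ = 5130, mean = 5130/8 = 641.250

641 ms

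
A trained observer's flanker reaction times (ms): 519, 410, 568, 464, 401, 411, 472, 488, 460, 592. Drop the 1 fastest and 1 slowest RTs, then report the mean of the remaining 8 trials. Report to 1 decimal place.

Sorted: 401, 410, 411, 460, 464, 472, 488, 519, 568, 592
Drop lowest 1 (401) and highest 1 (592)
Remaining (n=8): Σ = 3792, mean = 3792/8 = 474.000

474.0 ms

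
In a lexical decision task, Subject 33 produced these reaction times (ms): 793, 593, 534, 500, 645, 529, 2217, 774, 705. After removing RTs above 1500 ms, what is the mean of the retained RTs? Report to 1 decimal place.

Excluded: 2217
Retained (n=8): Σ = 5073
Mean = 5073/8 = 634.1250

634.1 ms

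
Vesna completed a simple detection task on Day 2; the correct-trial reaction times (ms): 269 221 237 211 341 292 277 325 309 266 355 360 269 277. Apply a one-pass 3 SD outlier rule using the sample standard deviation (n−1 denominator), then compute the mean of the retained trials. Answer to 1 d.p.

286.4 ms

n = 14, ΣRT = 4009, M = 286.357
Σ(x−M)² = 28737.21; s = √(28737.21/13) = 47.017
Cutoffs: 286.357 ± 3·47.017 → [145.3, 427.4]
No RTs fall outside the cutoffs; all 14 retained. Mean = 4009/14 = 286.357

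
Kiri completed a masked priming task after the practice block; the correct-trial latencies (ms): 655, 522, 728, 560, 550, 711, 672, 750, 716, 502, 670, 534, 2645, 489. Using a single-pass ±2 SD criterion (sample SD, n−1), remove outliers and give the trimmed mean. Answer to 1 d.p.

n = 14, ΣRT = 10704, M = 764.571
Σ(x−M)² = 3917087.43; s = √(3917087.43/13) = 548.921
Cutoffs: 764.571 ± 2·548.921 → [-333.3, 1862.4]
Outside: 2645 → excluded.
Retained (n=13): Σ = 8059, mean = 8059/13 = 619.923

619.9 ms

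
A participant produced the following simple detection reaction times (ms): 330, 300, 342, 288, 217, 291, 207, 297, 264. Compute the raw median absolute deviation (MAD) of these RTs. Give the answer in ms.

Sorted: 207, 217, 264, 288, 291, 297, 300, 330, 342 → median = 291
|x − 291|: 39, 9, 51, 3, 74, 0, 84, 6, 27
Sorted deviations: 0, 3, 6, 9, 27, 39, 51, 74, 84 → MAD = 27

27 ms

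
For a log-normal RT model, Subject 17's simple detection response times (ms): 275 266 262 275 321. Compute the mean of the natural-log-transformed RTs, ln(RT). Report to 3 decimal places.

5.631

ln(RT): 5.6168, 5.5835, 5.5683, 5.6168, 5.7714
Σ ln(RT) = 28.1568
Mean = 28.1568/5 = 5.63136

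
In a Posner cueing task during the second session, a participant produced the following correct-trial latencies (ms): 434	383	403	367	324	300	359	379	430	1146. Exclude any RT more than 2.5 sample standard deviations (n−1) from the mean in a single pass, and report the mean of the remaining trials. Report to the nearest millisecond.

n = 10, ΣRT = 4525, M = 452.500
Σ(x−M)² = 550294.50; s = √(550294.50/9) = 247.273
Cutoffs: 452.500 ± 2.5·247.273 → [-165.7, 1070.7]
Outside: 1146 → excluded.
Retained (n=9): Σ = 3379, mean = 3379/9 = 375.444

375 ms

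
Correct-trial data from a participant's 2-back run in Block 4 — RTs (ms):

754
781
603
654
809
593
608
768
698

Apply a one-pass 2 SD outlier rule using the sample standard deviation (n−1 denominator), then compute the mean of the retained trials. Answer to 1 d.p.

696.4 ms

n = 9, ΣRT = 6268, M = 696.444
Σ(x−M)² = 57310.22; s = √(57310.22/8) = 84.639
Cutoffs: 696.444 ± 2·84.639 → [527.2, 865.7]
No RTs fall outside the cutoffs; all 9 retained. Mean = 6268/9 = 696.444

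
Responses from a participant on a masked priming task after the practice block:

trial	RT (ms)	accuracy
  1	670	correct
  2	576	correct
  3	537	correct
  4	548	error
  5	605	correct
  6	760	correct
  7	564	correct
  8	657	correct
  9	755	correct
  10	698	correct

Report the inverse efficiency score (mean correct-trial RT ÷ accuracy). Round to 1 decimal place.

718.8 ms

Correct trials (n=9): 670, 576, 537, 605, 760, 564, 657, 755, 698
Mean correct RT = 5822/9 = 646.8889 ms
Proportion correct = 9/10
IES = 646.8889 / (9/10) = 718.765 ms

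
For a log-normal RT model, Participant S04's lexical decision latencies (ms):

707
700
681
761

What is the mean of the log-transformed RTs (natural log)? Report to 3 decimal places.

ln(RT): 6.5610, 6.5511, 6.5236, 6.6346
Σ ln(RT) = 26.2703
Mean = 26.2703/4 = 6.56758

6.568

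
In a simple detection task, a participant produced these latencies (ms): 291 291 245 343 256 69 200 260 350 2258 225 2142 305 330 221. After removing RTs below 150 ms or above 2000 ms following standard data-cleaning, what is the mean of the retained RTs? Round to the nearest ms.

Excluded: 69, 2142, 2258
Retained (n=12): Σ = 3317
Mean = 3317/12 = 276.4167

276 ms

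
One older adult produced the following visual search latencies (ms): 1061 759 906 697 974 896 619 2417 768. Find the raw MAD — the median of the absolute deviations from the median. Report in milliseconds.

137 ms

Sorted: 619, 697, 759, 768, 896, 906, 974, 1061, 2417 → median = 896
|x − 896|: 165, 137, 10, 199, 78, 0, 277, 1521, 128
Sorted deviations: 0, 10, 78, 128, 137, 165, 199, 277, 1521 → MAD = 137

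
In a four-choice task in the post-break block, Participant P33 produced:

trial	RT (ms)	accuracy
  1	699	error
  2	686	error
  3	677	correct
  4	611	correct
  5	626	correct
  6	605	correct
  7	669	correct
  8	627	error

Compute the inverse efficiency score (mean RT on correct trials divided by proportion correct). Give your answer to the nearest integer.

Correct trials (n=5): 677, 611, 626, 605, 669
Mean correct RT = 3188/5 = 637.6000 ms
Proportion correct = 5/8
IES = 637.6000 / (5/8) = 1020.160 ms

1020 ms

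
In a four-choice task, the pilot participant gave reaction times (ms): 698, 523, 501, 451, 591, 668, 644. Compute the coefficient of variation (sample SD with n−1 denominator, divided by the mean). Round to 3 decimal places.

n = 7, Σ = 4076, M = 582.2857
Σ(x−M)² = 51979.429; s = √(51979.429/6) = 93.0765
CV = 93.0765 / 582.2857 = 0.15985

0.160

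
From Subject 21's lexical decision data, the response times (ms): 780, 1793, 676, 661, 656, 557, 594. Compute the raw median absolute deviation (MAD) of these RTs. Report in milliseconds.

67 ms

Sorted: 557, 594, 656, 661, 676, 780, 1793 → median = 661
|x − 661|: 119, 1132, 15, 0, 5, 104, 67
Sorted deviations: 0, 5, 15, 67, 104, 119, 1132 → MAD = 67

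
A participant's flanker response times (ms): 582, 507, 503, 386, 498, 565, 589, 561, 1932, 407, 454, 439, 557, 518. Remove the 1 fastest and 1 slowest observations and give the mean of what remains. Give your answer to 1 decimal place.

515.0 ms

Sorted: 386, 407, 439, 454, 498, 503, 507, 518, 557, 561, 565, 582, 589, 1932
Drop lowest 1 (386) and highest 1 (1932)
Remaining (n=12): Σ = 6180, mean = 6180/12 = 515.000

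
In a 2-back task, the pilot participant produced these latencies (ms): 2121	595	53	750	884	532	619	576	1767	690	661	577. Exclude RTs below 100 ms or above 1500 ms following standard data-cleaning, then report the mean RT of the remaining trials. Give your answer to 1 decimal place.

Excluded: 53, 1767, 2121
Retained (n=9): Σ = 5884
Mean = 5884/9 = 653.7778

653.8 ms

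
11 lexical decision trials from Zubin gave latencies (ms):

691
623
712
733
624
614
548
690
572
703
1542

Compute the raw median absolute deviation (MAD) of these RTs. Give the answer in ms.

Sorted: 548, 572, 614, 623, 624, 690, 691, 703, 712, 733, 1542 → median = 690
|x − 690|: 1, 67, 22, 43, 66, 76, 142, 0, 118, 13, 852
Sorted deviations: 0, 1, 13, 22, 43, 66, 67, 76, 118, 142, 852 → MAD = 66

66 ms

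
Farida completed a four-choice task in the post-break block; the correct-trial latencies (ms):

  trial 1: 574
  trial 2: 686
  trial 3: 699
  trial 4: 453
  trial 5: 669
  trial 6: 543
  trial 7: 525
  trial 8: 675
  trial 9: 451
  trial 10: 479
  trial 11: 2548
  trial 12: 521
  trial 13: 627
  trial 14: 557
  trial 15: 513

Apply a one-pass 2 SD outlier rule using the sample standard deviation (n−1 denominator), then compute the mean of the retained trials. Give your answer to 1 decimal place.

n = 15, ΣRT = 10520, M = 701.333
Σ(x−M)² = 3752649.33; s = √(3752649.33/14) = 517.732
Cutoffs: 701.333 ± 2·517.732 → [-334.1, 1736.8]
Outside: 2548 → excluded.
Retained (n=14): Σ = 7972, mean = 7972/14 = 569.429

569.4 ms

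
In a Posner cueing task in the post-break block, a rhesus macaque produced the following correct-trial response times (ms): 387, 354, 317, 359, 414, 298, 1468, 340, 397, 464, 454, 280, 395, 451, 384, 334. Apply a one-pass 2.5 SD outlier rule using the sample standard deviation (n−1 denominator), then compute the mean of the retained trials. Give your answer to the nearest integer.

n = 16, ΣRT = 7096, M = 443.500
Σ(x−M)² = 1164062.00; s = √(1164062.00/15) = 278.575
Cutoffs: 443.500 ± 2.5·278.575 → [-252.9, 1139.9]
Outside: 1468 → excluded.
Retained (n=15): Σ = 5628, mean = 5628/15 = 375.200

375 ms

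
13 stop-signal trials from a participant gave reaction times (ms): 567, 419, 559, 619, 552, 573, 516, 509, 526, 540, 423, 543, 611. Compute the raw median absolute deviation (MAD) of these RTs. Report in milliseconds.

Sorted: 419, 423, 509, 516, 526, 540, 543, 552, 559, 567, 573, 611, 619 → median = 543
|x − 543|: 24, 124, 16, 76, 9, 30, 27, 34, 17, 3, 120, 0, 68
Sorted deviations: 0, 3, 9, 16, 17, 24, 27, 30, 34, 68, 76, 120, 124 → MAD = 27

27 ms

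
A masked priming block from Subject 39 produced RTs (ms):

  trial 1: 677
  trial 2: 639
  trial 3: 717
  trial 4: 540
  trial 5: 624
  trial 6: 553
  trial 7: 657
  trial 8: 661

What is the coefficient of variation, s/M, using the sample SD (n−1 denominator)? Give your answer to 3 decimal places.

0.095

n = 8, Σ = 5068, M = 633.5000
Σ(x−M)² = 25516.000; s = √(25516.000/7) = 60.3750
CV = 60.3750 / 633.5000 = 0.09530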